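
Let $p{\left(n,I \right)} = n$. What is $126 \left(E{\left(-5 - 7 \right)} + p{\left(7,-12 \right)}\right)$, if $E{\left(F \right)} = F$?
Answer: $-630$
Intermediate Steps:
$126 \left(E{\left(-5 - 7 \right)} + p{\left(7,-12 \right)}\right) = 126 \left(\left(-5 - 7\right) + 7\right) = 126 \left(-12 + 7\right) = 126 \left(-5\right) = -630$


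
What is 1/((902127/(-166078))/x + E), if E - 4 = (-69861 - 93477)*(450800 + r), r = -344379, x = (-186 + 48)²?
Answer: -1054263144/18325827457006057045 ≈ -5.7529e-11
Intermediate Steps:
x = 19044 (x = (-138)² = 19044)
E = -17382593294 (E = 4 + (-69861 - 93477)*(450800 - 344379) = 4 - 163338*106421 = 4 - 17382593298 = -17382593294)
1/((902127/(-166078))/x + E) = 1/((902127/(-166078))/19044 - 17382593294) = 1/((902127*(-1/166078))*(1/19044) - 17382593294) = 1/(-902127/166078*1/19044 - 17382593294) = 1/(-300709/1054263144 - 17382593294) = 1/(-18325827457006057045/1054263144) = -1054263144/18325827457006057045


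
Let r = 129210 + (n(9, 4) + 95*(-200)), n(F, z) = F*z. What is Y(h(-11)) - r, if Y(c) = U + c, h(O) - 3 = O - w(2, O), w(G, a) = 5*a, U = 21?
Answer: -110178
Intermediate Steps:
h(O) = 3 - 4*O (h(O) = 3 + (O - 5*O) = 3 - 4*O)
r = 110246 (r = 129210 + (9*4 + 95*(-200)) = 129210 + (36 - 19000) = 129210 - 18964 = 110246)
Y(c) = 21 + c
Y(h(-11)) - r = (21 + (3 - 4*(-11))) - 1*110246 = (21 + (3 + 44)) - 110246 = (21 + 47) - 110246 = 68 - 110246 = -110178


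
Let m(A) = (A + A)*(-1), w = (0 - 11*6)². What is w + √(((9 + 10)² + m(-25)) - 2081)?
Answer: 4356 + I*√1670 ≈ 4356.0 + 40.866*I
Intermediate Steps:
w = 4356 (w = (0 - 66)² = (-66)² = 4356)
m(A) = -2*A (m(A) = (2*A)*(-1) = -2*A)
w + √(((9 + 10)² + m(-25)) - 2081) = 4356 + √(((9 + 10)² - 2*(-25)) - 2081) = 4356 + √((19² + 50) - 2081) = 4356 + √((361 + 50) - 2081) = 4356 + √(411 - 2081) = 4356 + √(-1670) = 4356 + I*√1670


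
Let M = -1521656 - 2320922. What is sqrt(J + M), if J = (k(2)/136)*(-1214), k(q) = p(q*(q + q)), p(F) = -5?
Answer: I*sqrt(4441968573)/34 ≈ 1960.2*I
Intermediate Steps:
k(q) = -5
M = -3842578
J = 3035/68 (J = -5/136*(-1214) = 3035/68 ≈ 44.632)
sqrt(J + M) = sqrt(3035/68 - 3842578) = sqrt(-261292269/68) = I*sqrt(4441968573)/34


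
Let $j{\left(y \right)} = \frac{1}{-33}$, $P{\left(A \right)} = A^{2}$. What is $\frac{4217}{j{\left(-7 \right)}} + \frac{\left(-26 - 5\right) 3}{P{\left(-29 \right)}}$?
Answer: $- \frac{117034494}{841} \approx -1.3916 \cdot 10^{5}$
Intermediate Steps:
$j{\left(y \right)} = - \frac{1}{33}$
$\frac{4217}{j{\left(-7 \right)}} + \frac{\left(-26 - 5\right) 3}{P{\left(-29 \right)}} = \frac{4217}{- \frac{1}{33}} + \frac{\left(-26 - 5\right) 3}{\left(-29\right)^{2}} = 4217 \left(-33\right) + \frac{\left(-31\right) 3}{841} = -139161 - \frac{93}{841} = - \frac{117034494}{841}$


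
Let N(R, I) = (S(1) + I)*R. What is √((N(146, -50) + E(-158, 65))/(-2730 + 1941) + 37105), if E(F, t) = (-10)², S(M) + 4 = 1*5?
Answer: √23104207311/789 ≈ 192.65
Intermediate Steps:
S(M) = 1 (S(M) = -4 + 1*5 = -4 + 5 = 1)
E(F, t) = 100
N(R, I) = R*(1 + I) (N(R, I) = (1 + I)*R = R*(1 + I))
√((N(146, -50) + E(-158, 65))/(-2730 + 1941) + 37105) = √((146*(1 - 50) + 100)/(-2730 + 1941) + 37105) = √((146*(-49) + 100)/(-789) + 37105) = √((-7154 + 100)*(-1/789) + 37105) = √(-7054*(-1/789) + 37105) = √(7054/789 + 37105) = √(29282899/789) = √23104207311/789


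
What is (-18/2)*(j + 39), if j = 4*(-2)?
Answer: -279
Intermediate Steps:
j = -8
(-18/2)*(j + 39) = (-18/2)*(-8 + 39) = -18*½*31 = -9*31 = -279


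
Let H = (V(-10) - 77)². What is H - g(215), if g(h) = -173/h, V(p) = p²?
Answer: 113908/215 ≈ 529.80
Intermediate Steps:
H = 529 (H = ((-10)² - 77)² = (100 - 77)² = 23² = 529)
H - g(215) = 529 - (-173)/215 = 529 - 1*(-173/215) = 529 + 173/215 = 113908/215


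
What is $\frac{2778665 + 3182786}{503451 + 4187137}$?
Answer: $\frac{5961451}{4690588} \approx 1.2709$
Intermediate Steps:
$\frac{2778665 + 3182786}{503451 + 4187137} = \frac{5961451}{4690588}$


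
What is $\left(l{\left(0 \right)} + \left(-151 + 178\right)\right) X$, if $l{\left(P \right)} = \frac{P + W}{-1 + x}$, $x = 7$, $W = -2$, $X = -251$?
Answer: $- \frac{20080}{3} \approx -6693.3$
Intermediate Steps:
$l{\left(P \right)} = - \frac{1}{3} + \frac{P}{6}$ ($l{\left(P \right)} = \frac{P - 2}{-1 + 7} = \frac{-2 + P}{6} = \left(-2 + P\right) \frac{1}{6} = - \frac{1}{3} + \frac{P}{6}$)
$\left(l{\left(0 \right)} + \left(-151 + 178\right)\right) X = \left(\left(- \frac{1}{3} + \frac{1}{6} \cdot 0\right) + \left(-151 + 178\right)\right) \left(-251\right) = \left(\left(- \frac{1}{3} + 0\right) + 27\right) \left(-251\right) = \left(- \frac{1}{3} + 27\right) \left(-251\right) = \frac{80}{3} \left(-251\right) = - \frac{20080}{3}$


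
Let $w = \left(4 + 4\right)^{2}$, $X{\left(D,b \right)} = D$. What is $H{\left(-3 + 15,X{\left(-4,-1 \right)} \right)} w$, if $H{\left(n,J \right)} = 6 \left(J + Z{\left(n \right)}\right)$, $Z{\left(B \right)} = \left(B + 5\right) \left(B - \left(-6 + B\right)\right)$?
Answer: $37632$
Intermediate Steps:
$Z{\left(B \right)} = 30 + 6 B$ ($Z{\left(B \right)} = \left(5 + B\right) 6 = 30 + 6 B$)
$H{\left(n,J \right)} = 180 + 6 J + 36 n$ ($H{\left(n,J \right)} = 6 \left(J + \left(30 + 6 n\right)\right) = 6 \left(30 + J + 6 n\right) = 180 + 6 J + 36 n$)
$w = 64$ ($w = 8^{2} = 64$)
$H{\left(-3 + 15,X{\left(-4,-1 \right)} \right)} w = \left(180 + 6 \left(-4\right) + 36 \left(-3 + 15\right)\right) 64 = \left(180 - 24 + 36 \cdot 12\right) 64 = \left(180 - 24 + 432\right) 64 = 588 \cdot 64 = 37632$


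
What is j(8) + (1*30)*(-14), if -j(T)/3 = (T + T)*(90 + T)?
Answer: -5124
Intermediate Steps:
j(T) = -6*T*(90 + T) (j(T) = -3*(T + T)*(90 + T) = -3*2*T*(90 + T) = -6*T*(90 + T))
j(8) + (1*30)*(-14) = -6*8*(90 + 8) + (1*30)*(-14) = -6*8*98 + 30*(-14) = -4704 - 420 = -5124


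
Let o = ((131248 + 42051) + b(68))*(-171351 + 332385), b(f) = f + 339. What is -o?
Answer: -27972572004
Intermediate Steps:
b(f) = 339 + f
o = 27972572004 (o = ((131248 + 42051) + (339 + 68))*(-171351 + 332385) = (173299 + 407)*161034 = 173706*161034 = 27972572004)
-o = -1*27972572004 = -27972572004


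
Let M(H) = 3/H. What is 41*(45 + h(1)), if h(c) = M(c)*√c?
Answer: 1968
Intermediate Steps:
h(c) = 3/√c (h(c) = (3/c)*√c = 3/√c)
41*(45 + h(1)) = 41*(45 + 3/√1) = 41*(45 + 3*1) = 41*(45 + 3) = 41*48 = 1968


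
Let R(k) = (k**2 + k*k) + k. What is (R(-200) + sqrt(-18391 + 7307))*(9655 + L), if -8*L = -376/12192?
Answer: 391398408275/508 + 117713807*I*sqrt(2771)/6096 ≈ 7.7047e+8 + 1.0165e+6*I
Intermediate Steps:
L = 47/12192 (L = -(-47)/12192 = -1/8*(-47/1524) = 47/12192 ≈ 0.0038550)
R(k) = k + 2*k**2 (R(k) = (k**2 + k**2) + k = 2*k**2 + k = k + 2*k**2)
(R(-200) + sqrt(-18391 + 7307))*(9655 + L) = (-200*(1 + 2*(-200)) + sqrt(-18391 + 7307))*(9655 + 47/12192) = (-200*(1 - 400) + sqrt(-11084))*(117713807/12192) = (-200*(-399) + 2*I*sqrt(2771))*(117713807/12192) = (79800 + 2*I*sqrt(2771))*(117713807/12192) = 391398408275/508 + 117713807*I*sqrt(2771)/6096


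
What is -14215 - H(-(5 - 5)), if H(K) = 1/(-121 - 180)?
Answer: -4278714/301 ≈ -14215.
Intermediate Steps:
H(K) = -1/301 (H(K) = 1/(-301) = -1/301)
-14215 - H(-(5 - 5)) = -14215 - 1*(-1/301) = -14215 + 1/301 = -4278714/301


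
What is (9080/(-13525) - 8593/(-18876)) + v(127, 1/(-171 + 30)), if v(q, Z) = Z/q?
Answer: -5067957583/23444202540 ≈ -0.21617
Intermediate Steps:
(9080/(-13525) - 8593/(-18876)) + v(127, 1/(-171 + 30)) = (9080/(-13525) - 8593/(-18876)) + 1/((-171 + 30)*127) = (9080*(-1/13525) - 8593*(-1/18876)) + (1/127)/(-141) = (-1816/2705 + 661/1452) - 1/141*1/127 = -848827/3927660 - 1/17907 = -5067957583/23444202540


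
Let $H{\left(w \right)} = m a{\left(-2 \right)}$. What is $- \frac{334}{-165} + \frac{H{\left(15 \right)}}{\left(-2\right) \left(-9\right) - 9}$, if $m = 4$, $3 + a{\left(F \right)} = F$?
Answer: $- \frac{98}{495} \approx -0.19798$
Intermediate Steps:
$a{\left(F \right)} = -3 + F$
$H{\left(w \right)} = -20$ ($H{\left(w \right)} = 4 \left(-3 - 2\right) = 4 \left(-5\right) = -20$)
$- \frac{334}{-165} + \frac{H{\left(15 \right)}}{\left(-2\right) \left(-9\right) - 9} = - \frac{334}{-165} - \frac{20}{\left(-2\right) \left(-9\right) - 9} = \left(-334\right) \left(- \frac{1}{165}\right) - \frac{20}{18 - 9} = \frac{334}{165} - \frac{20}{9} = - \frac{98}{495}$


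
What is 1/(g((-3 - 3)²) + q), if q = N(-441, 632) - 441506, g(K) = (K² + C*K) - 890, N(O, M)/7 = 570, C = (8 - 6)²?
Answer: -1/436966 ≈ -2.2885e-6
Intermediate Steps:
C = 4 (C = 2² = 4)
N(O, M) = 3990 (N(O, M) = 7*570 = 3990)
g(K) = -890 + K² + 4*K (g(K) = (K² + 4*K) - 890 = -890 + K² + 4*K)
q = -437516 (q = 3990 - 441506 = -437516)
1/(g((-3 - 3)²) + q) = 1/((-890 + ((-3 - 3)²)² + 4*(-3 - 3)²) - 437516) = 1/((-890 + ((-6)²)² + 4*(-6)²) - 437516) = 1/((-890 + 36² + 4*36) - 437516) = 1/((-890 + 1296 + 144) - 437516) = 1/(550 - 437516) = 1/(-436966) = -1/436966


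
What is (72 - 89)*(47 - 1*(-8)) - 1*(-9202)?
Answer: 8267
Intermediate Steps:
(72 - 89)*(47 - 1*(-8)) - 1*(-9202) = -17*(47 + 8) + 9202 = -17*55 + 9202 = -935 + 9202 = 8267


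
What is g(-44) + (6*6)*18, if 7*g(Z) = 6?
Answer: 4542/7 ≈ 648.86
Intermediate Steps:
g(Z) = 6/7 (g(Z) = (⅐)*6 = 6/7)
g(-44) + (6*6)*18 = 6/7 + (6*6)*18 = 6/7 + 36*18 = 6/7 + 648 = 4542/7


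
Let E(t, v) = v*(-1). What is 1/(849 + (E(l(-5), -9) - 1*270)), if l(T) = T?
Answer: 1/588 ≈ 0.0017007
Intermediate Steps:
E(t, v) = -v
1/(849 + (E(l(-5), -9) - 1*270)) = 1/(849 + (-1*(-9) - 1*270)) = 1/(849 + (9 - 270)) = 1/(849 - 261) = 1/588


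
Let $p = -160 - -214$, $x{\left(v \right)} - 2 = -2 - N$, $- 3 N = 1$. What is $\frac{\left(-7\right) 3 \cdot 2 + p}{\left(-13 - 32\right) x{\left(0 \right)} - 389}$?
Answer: $- \frac{3}{101} \approx -0.029703$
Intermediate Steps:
$N = - \frac{1}{3}$ ($N = \left(- \frac{1}{3}\right) 1 = - \frac{1}{3} \approx -0.33333$)
$x{\left(v \right)} = \frac{1}{3}$ ($x{\left(v \right)} = 2 - \frac{5}{3} = \frac{1}{3}$)
$p = 54$ ($p = -160 + \left(-270 + 484\right) = -160 + 214 = 54$)
$\frac{\left(-7\right) 3 \cdot 2 + p}{\left(-13 - 32\right) x{\left(0 \right)} - 389} = \frac{\left(-7\right) 3 \cdot 2 + 54}{\left(-13 - 32\right) \frac{1}{3} - 389} = \frac{\left(-21\right) 2 + 54}{\left(-45\right) \frac{1}{3} - 389} = \frac{-42 + 54}{-15 - 389} = \frac{12}{-404} = 12 \left(- \frac{1}{404}\right) = - \frac{3}{101}$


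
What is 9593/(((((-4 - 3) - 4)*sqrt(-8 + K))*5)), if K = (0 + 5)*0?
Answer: 9593*I*sqrt(2)/220 ≈ 61.666*I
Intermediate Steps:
K = 0 (K = 5*0 = 0)
9593/(((((-4 - 3) - 4)*sqrt(-8 + K))*5)) = 9593/(((((-4 - 3) - 4)*sqrt(-8 + 0))*5)) = 9593/((((-7 - 4)*sqrt(-8))*5)) = 9593/((-22*I*sqrt(2)*5)) = 9593/((-110*I*sqrt(2))) = 9593*(I*sqrt(2)/220) = 9593*I*sqrt(2)/220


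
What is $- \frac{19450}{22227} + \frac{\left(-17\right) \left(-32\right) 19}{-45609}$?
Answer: $- \frac{372277774}{337917081} \approx -1.1017$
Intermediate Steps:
$- \frac{19450}{22227} + \frac{\left(-17\right) \left(-32\right) 19}{-45609} = \left(-19450\right) \frac{1}{22227} + 544 \cdot 19 \left(- \frac{1}{45609}\right) = - \frac{19450}{22227} + 10336 \left(- \frac{1}{45609}\right) = - \frac{19450}{22227} - \frac{10336}{45609} = - \frac{372277774}{337917081}$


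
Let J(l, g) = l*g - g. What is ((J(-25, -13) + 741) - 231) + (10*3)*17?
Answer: 1358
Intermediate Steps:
J(l, g) = -g + g*l (J(l, g) = g*l - g = -g + g*l)
((J(-25, -13) + 741) - 231) + (10*3)*17 = ((-13*(-1 - 25) + 741) - 231) + (10*3)*17 = ((-13*(-26) + 741) - 231) + 30*17 = ((338 + 741) - 231) + 510 = (1079 - 231) + 510 = 848 + 510 = 1358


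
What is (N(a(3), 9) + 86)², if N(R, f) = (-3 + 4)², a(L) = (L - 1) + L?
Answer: 7569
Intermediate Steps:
a(L) = -1 + 2*L (a(L) = (-1 + L) + L = -1 + 2*L)
N(R, f) = 1 (N(R, f) = 1² = 1)
(N(a(3), 9) + 86)² = (1 + 86)² = 87² = 7569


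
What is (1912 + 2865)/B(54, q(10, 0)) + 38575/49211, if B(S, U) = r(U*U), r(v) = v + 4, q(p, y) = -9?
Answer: 14021166/246055 ≈ 56.984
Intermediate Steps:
r(v) = 4 + v
B(S, U) = 4 + U² (B(S, U) = 4 + U*U = 4 + U²)
(1912 + 2865)/B(54, q(10, 0)) + 38575/49211 = (1912 + 2865)/(4 + (-9)²) + 38575/49211 = 4777/(4 + 81) + 38575*(1/49211) = 4777/85 + 38575/49211 = 4777*(1/85) + 38575/49211 = 281/5 + 38575/49211 = 14021166/246055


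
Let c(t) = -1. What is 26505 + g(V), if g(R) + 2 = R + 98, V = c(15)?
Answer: 26600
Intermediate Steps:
V = -1
g(R) = 96 + R (g(R) = -2 + (R + 98) = -2 + (98 + R) = 96 + R)
26505 + g(V) = 26505 + (96 - 1) = 26505 + 95 = 26600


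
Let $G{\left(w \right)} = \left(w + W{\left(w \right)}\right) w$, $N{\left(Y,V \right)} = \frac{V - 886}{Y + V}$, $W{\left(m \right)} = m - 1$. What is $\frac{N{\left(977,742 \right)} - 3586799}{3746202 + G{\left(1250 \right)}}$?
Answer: $- \frac{685078625}{1312160832} \approx -0.5221$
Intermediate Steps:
$W{\left(m \right)} = -1 + m$ ($W{\left(m \right)} = m - 1 = -1 + m$)
$N{\left(Y,V \right)} = \frac{-886 + V}{V + Y}$
$G{\left(w \right)} = w \left(-1 + 2 w\right)$ ($G{\left(w \right)} = \left(w + \left(-1 + w\right)\right) w = \left(-1 + 2 w\right) w = w \left(-1 + 2 w\right)$)
$\frac{N{\left(977,742 \right)} - 3586799}{3746202 + G{\left(1250 \right)}} = \frac{\frac{-886 + 742}{742 + 977} - 3586799}{3746202 + 1250 \left(-1 + 2 \cdot 1250\right)} = \frac{\frac{1}{1719} \left(-144\right) - 3586799}{3746202 + 1250 \left(-1 + 2500\right)} = \frac{\frac{1}{1719} \left(-144\right) - 3586799}{3746202 + 1250 \cdot 2499} = \frac{- \frac{16}{191} - 3586799}{3746202 + 3123750} = - \frac{685078625}{191 \cdot 6869952} = \left(- \frac{685078625}{191}\right) \frac{1}{6869952} = - \frac{685078625}{1312160832}$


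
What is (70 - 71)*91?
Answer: -91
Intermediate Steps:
(70 - 71)*91 = -1*91 = -91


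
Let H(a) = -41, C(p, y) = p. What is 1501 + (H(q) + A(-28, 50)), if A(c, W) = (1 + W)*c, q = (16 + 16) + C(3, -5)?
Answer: 32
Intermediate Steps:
q = 35 (q = (16 + 16) + 3 = 32 + 3 = 35)
A(c, W) = c*(1 + W)
1501 + (H(q) + A(-28, 50)) = 1501 + (-41 - 28*(1 + 50)) = 1501 + (-41 - 28*51) = 1501 + (-41 - 1428) = 1501 - 1469 = 32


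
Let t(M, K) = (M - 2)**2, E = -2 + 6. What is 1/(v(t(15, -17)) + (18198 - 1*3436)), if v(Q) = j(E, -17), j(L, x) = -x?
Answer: 1/14779 ≈ 6.7664e-5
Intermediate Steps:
E = 4
t(M, K) = (-2 + M)**2
v(Q) = 17 (v(Q) = -1*(-17) = 17)
1/(v(t(15, -17)) + (18198 - 1*3436)) = 1/(17 + (18198 - 1*3436)) = 1/(17 + (18198 - 3436)) = 1/(17 + 14762) = 1/14779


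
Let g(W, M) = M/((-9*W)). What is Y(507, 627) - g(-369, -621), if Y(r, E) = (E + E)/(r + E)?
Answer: 10018/7749 ≈ 1.2928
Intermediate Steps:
g(W, M) = -M/(9*W) (g(W, M) = M*(-1/(9*W)) = -M/(9*W))
Y(r, E) = 2*E/(E + r) (Y(r, E) = (2*E)/(E + r) = 2*E/(E + r))
Y(507, 627) - g(-369, -621) = 2*627/(627 + 507) - (-1)*(-621)/(9*(-369)) = 2*627/1134 - (-1)*(-621)*(-1)/(9*369) = 2*627*(1/1134) - 1*(-23/123) = 209/189 + 23/123 = 10018/7749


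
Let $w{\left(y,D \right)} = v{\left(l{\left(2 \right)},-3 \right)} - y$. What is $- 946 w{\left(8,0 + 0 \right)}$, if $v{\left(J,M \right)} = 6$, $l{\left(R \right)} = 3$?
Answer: $1892$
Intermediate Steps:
$w{\left(y,D \right)} = 6 - y$
$- 946 w{\left(8,0 + 0 \right)} = - 946 \left(6 - 8\right) = \left(-946\right) \left(-2\right) = 1892$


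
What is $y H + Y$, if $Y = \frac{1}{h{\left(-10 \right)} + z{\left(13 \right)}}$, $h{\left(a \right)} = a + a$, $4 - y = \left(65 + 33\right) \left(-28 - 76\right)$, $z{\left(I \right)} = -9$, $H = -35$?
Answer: $- \frac{10348941}{29} \approx -3.5686 \cdot 10^{5}$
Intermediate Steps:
$y = 10196$ ($y = 4 - \left(65 + 33\right) \left(-28 - 76\right) = 4 - 98 \left(-104\right) = 4 - -10192 = 4 + 10192 = 10196$)
$h{\left(a \right)} = 2 a$
$Y = - \frac{1}{29}$ ($Y = \frac{1}{2 \left(-10\right) - 9} = \frac{1}{-20 - 9} = \frac{1}{-29} = - \frac{1}{29} \approx -0.034483$)
$y H + Y = 10196 \left(-35\right) - \frac{1}{29} = -356860 - \frac{1}{29} = - \frac{10348941}{29}$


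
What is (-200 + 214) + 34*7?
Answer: 252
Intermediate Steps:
(-200 + 214) + 34*7 = 14 + 238 = 252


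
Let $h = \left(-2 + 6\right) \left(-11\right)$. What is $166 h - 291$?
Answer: $-7595$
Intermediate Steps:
$h = -44$ ($h = 4 \left(-11\right) = -44$)
$166 h - 291 = 166 \left(-44\right) - 291 = -7304 - 291 = -7595$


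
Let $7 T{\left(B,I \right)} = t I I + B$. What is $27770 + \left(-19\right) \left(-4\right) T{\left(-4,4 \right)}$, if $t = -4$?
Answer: $\frac{189222}{7} \approx 27032.0$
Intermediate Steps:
$T{\left(B,I \right)} = - \frac{4 I^{2}}{7} + \frac{B}{7}$ ($T{\left(B,I \right)} = \frac{- 4 I I + B}{7} = \frac{- 4 I^{2} + B}{7} = \frac{B - 4 I^{2}}{7} = - \frac{4 I^{2}}{7} + \frac{B}{7}$)
$27770 + \left(-19\right) \left(-4\right) T{\left(-4,4 \right)} = 27770 + \left(-19\right) \left(-4\right) \left(- \frac{4 \cdot 4^{2}}{7} + \frac{1}{7} \left(-4\right)\right) = 27770 + 76 \left(\left(- \frac{4}{7}\right) 16 - \frac{4}{7}\right) = 27770 + 76 \left(- \frac{64}{7} - \frac{4}{7}\right) = 27770 + 76 \left(- \frac{68}{7}\right) = 27770 - \frac{5168}{7} = \frac{189222}{7}$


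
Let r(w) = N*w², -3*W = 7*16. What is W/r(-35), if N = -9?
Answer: 16/4725 ≈ 0.0033862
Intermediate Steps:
W = -112/3 (W = -7*16/3 = -⅓*112 = -112/3 ≈ -37.333)
r(w) = -9*w²
W/r(-35) = -112/(3*((-9*(-35)²))) = -112/(3*((-9*1225))) = -112/3/(-11025) = -112/3*(-1/11025) = 16/4725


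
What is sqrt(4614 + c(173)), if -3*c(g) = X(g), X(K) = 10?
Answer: 2*sqrt(10374)/3 ≈ 67.902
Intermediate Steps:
c(g) = -10/3 (c(g) = -1/3*10 = -10/3)
sqrt(4614 + c(173)) = sqrt(4614 - 10/3) = sqrt(13832/3) = 2*sqrt(10374)/3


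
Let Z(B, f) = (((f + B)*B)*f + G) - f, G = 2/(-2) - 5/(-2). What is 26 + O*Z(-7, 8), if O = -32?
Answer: 2026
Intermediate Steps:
G = 3/2 (G = 2*(-1/2) - 5*(-1/2) = -1 + 5/2 = 3/2 ≈ 1.5000)
Z(B, f) = 3/2 - f + B*f*(B + f) (Z(B, f) = (((f + B)*B)*f + 3/2) - f = (((B + f)*B)*f + 3/2) - f = ((B*(B + f))*f + 3/2) - f = (B*f*(B + f) + 3/2) - f = (3/2 + B*f*(B + f)) - f = 3/2 - f + B*f*(B + f))
26 + O*Z(-7, 8) = 26 - 32*(3/2 - 1*8 - 7*8**2 + 8*(-7)**2) = 26 - 32*(3/2 - 8 - 7*64 + 8*49) = 26 - 32*(3/2 - 8 - 448 + 392) = 26 - 32*(-125/2) = 26 + 2000 = 2026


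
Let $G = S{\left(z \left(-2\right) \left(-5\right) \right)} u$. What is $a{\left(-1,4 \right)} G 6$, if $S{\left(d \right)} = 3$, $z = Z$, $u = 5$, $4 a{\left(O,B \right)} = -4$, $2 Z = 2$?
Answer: $-90$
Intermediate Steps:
$Z = 1$ ($Z = \frac{1}{2} \cdot 2 = 1$)
$a{\left(O,B \right)} = -1$ ($a{\left(O,B \right)} = \frac{1}{4} \left(-4\right) = -1$)
$z = 1$
$G = 15$ ($G = 3 \cdot 5 = 15$)
$a{\left(-1,4 \right)} G 6 = \left(-1\right) 15 \cdot 6 = \left(-15\right) 6 = -90$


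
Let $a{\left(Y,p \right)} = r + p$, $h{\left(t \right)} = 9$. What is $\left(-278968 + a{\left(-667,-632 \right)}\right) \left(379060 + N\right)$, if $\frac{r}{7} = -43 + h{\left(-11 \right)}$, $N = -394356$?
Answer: $4280402048$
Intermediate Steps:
$r = -238$ ($r = 7 \left(-43 + 9\right) = 7 \left(-34\right) = -238$)
$a{\left(Y,p \right)} = -238 + p$
$\left(-278968 + a{\left(-667,-632 \right)}\right) \left(379060 + N\right) = \left(-278968 - 870\right) \left(379060 - 394356\right) = \left(-278968 - 870\right) \left(-15296\right) = \left(-279838\right) \left(-15296\right) = 4280402048$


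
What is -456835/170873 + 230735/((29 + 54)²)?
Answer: 36279245340/1177144097 ≈ 30.820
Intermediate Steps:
-456835/170873 + 230735/((29 + 54)²) = -456835*1/170873 + 230735/(83²) = -456835/170873 + 230735/6889 = 36279245340/1177144097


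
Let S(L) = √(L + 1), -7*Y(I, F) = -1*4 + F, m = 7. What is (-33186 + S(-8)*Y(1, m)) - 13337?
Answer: -46523 - 3*I*√7/7 ≈ -46523.0 - 1.1339*I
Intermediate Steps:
Y(I, F) = 4/7 - F/7 (Y(I, F) = -(-1*4 + F)/7 = -(-4 + F)/7 = 4/7 - F/7)
S(L) = √(1 + L)
(-33186 + S(-8)*Y(1, m)) - 13337 = (-33186 + √(1 - 8)*(4/7 - ⅐*7)) - 13337 = (-33186 + √(-7)*(4/7 - 1)) - 13337 = (-33186 + (I*√7)*(-3/7)) - 13337 = (-33186 - 3*I*√7/7) - 13337 = -46523 - 3*I*√7/7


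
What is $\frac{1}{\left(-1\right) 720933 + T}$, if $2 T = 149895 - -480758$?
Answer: $- \frac{2}{811213} \approx -2.4654 \cdot 10^{-6}$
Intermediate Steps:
$T = \frac{630653}{2}$ ($T = \frac{149895 - -480758}{2} = \frac{149895 + 480758}{2} = \frac{1}{2} \cdot 630653 = \frac{630653}{2} \approx 3.1533 \cdot 10^{5}$)
$\frac{1}{\left(-1\right) 720933 + T} = \frac{1}{\left(-1\right) 720933 + \frac{630653}{2}} = \frac{1}{-720933 + \frac{630653}{2}} = \frac{1}{- \frac{811213}{2}} = - \frac{2}{811213}$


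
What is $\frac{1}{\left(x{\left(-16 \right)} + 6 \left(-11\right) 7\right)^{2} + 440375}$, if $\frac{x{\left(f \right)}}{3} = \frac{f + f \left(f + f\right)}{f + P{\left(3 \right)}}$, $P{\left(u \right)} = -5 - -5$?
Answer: $\frac{1}{748400} \approx 1.3362 \cdot 10^{-6}$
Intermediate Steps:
$P{\left(u \right)} = 0$ ($P{\left(u \right)} = -5 + 5 = 0$)
$x{\left(f \right)} = \frac{3 \left(f + 2 f^{2}\right)}{f}$ ($x{\left(f \right)} = 3 \frac{f + f \left(f + f\right)}{f + 0} = 3 \frac{f + f 2 f}{f} = 3 \frac{f + 2 f^{2}}{f} = \frac{3 \left(f + 2 f^{2}\right)}{f}$)
$\frac{1}{\left(x{\left(-16 \right)} + 6 \left(-11\right) 7\right)^{2} + 440375} = \frac{1}{\left(\left(3 + 6 \left(-16\right)\right) + 6 \left(-11\right) 7\right)^{2} + 440375} = \frac{1}{\left(\left(3 - 96\right) - 462\right)^{2} + 440375} = \frac{1}{\left(-93 - 462\right)^{2} + 440375} = \frac{1}{\left(-555\right)^{2} + 440375} = \frac{1}{308025 + 440375} = \frac{1}{748400}$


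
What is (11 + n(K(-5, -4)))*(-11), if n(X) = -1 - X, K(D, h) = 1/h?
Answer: -451/4 ≈ -112.75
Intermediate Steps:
(11 + n(K(-5, -4)))*(-11) = (11 + (-1 - 1/(-4)))*(-11) = (11 + (-1 - 1*(-¼)))*(-11) = (11 + (-1 + ¼))*(-11) = (11 - ¾)*(-11) = (41/4)*(-11) = -451/4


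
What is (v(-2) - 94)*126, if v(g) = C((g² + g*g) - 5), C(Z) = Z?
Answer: -11466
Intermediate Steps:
v(g) = -5 + 2*g² (v(g) = (g² + g*g) - 5 = (g² + g²) - 5 = 2*g² - 5 = -5 + 2*g²)
(v(-2) - 94)*126 = ((-5 + 2*(-2)²) - 94)*126 = ((-5 + 2*4) - 94)*126 = ((-5 + 8) - 94)*126 = (3 - 94)*126 = -91*126 = -11466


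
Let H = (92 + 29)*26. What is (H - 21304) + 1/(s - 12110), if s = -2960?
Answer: -273641061/15070 ≈ -18158.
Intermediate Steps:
H = 3146 (H = 121*26 = 3146)
(H - 21304) + 1/(s - 12110) = (3146 - 21304) + 1/(-2960 - 12110) = -18158 + 1/(-15070) = -18158 - 1/15070 = -273641061/15070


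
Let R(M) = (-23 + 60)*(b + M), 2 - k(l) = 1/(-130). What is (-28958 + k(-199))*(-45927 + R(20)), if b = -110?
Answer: 14262853131/10 ≈ 1.4263e+9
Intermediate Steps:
k(l) = 261/130 (k(l) = 2 - 1/(-130) = 2 - 1*(-1/130) = 2 + 1/130 = 261/130)
R(M) = -4070 + 37*M (R(M) = (-23 + 60)*(-110 + M) = 37*(-110 + M) = -4070 + 37*M)
(-28958 + k(-199))*(-45927 + R(20)) = (-28958 + 261/130)*(-45927 + (-4070 + 37*20)) = -3764279*(-45927 + (-4070 + 740))/130 = -3764279*(-45927 - 3330)/130 = -3764279/130*(-49257) = 14262853131/10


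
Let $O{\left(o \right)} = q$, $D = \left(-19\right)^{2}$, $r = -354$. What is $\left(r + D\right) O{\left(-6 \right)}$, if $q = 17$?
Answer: $119$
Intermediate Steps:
$D = 361$
$O{\left(o \right)} = 17$
$\left(r + D\right) O{\left(-6 \right)} = \left(-354 + 361\right) 17 = 7 \cdot 17 = 119$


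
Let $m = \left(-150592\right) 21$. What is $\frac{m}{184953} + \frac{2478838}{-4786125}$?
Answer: $- \frac{5198087793538}{295069392375} \approx -17.616$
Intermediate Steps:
$m = -3162432$
$\frac{m}{184953} + \frac{2478838}{-4786125} = - \frac{3162432}{184953} + \frac{2478838}{-4786125} = \left(-3162432\right) \frac{1}{184953} + 2478838 \left(- \frac{1}{4786125}\right) = - \frac{1054144}{61651} - \frac{2478838}{4786125} = - \frac{5198087793538}{295069392375}$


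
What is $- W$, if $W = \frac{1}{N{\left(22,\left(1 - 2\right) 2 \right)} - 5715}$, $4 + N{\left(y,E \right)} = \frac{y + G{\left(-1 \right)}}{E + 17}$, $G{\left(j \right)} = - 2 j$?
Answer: $\frac{5}{28587} \approx 0.0001749$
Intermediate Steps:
$N{\left(y,E \right)} = -4 + \frac{2 + y}{17 + E}$ ($N{\left(y,E \right)} = -4 + \frac{y - -2}{E + 17} = -4 + \frac{y + 2}{17 + E} = -4 + \frac{2 + y}{17 + E}$)
$W = - \frac{5}{28587}$ ($W = \frac{1}{\frac{-66 + 22 - 4 \left(1 - 2\right) 2}{17 + \left(1 - 2\right) 2} - 5715} = \frac{1}{\frac{-66 + 22 - 4 \left(\left(-1\right) 2\right)}{17 - 2} - 5715} = \frac{1}{\frac{-66 + 22 - -8}{17 - 2} - 5715} = \frac{1}{\frac{-66 + 22 + 8}{15} - 5715} = \frac{1}{\frac{1}{15} \left(-36\right) - 5715} = \frac{1}{- \frac{12}{5} - 5715} = \frac{1}{- \frac{28587}{5}} = - \frac{5}{28587} \approx -0.0001749$)
$- W = \left(-1\right) \left(- \frac{5}{28587}\right) = \frac{5}{28587}$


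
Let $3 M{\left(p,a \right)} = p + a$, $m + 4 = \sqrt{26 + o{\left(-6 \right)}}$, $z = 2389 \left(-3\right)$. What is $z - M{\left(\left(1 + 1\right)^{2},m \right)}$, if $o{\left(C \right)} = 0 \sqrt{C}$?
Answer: $-7167 - \frac{\sqrt{26}}{3} \approx -7168.7$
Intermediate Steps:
$o{\left(C \right)} = 0$
$z = -7167$
$m = -4 + \sqrt{26}$ ($m = -4 + \sqrt{26 + 0} = -4 + \sqrt{26} \approx 1.099$)
$M{\left(p,a \right)} = \frac{a}{3} + \frac{p}{3}$ ($M{\left(p,a \right)} = \frac{p + a}{3} = \frac{a + p}{3} = \frac{a}{3} + \frac{p}{3}$)
$z - M{\left(\left(1 + 1\right)^{2},m \right)} = -7167 - \left(\frac{-4 + \sqrt{26}}{3} + \frac{\left(1 + 1\right)^{2}}{3}\right) = -7167 - \left(\left(- \frac{4}{3} + \frac{\sqrt{26}}{3}\right) + \frac{2^{2}}{3}\right) = -7167 - \left(\left(- \frac{4}{3} + \frac{\sqrt{26}}{3}\right) + \frac{1}{3} \cdot 4\right) = -7167 - \left(\left(- \frac{4}{3} + \frac{\sqrt{26}}{3}\right) + \frac{4}{3}\right) = -7167 - \frac{\sqrt{26}}{3}$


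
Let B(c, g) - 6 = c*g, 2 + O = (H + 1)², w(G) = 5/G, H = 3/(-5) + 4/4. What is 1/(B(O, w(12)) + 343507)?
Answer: 60/20610779 ≈ 2.9111e-6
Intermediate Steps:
H = ⅖ (H = 3*(-⅕) + 4*(¼) = -⅗ + 1 = ⅖ ≈ 0.40000)
O = -1/25 (O = -2 + (⅖ + 1)² = -2 + (7/5)² = -2 + 49/25 = -1/25 ≈ -0.040000)
B(c, g) = 6 + c*g
1/(B(O, w(12)) + 343507) = 1/((6 - 1/(5*12)) + 343507) = 1/((6 - 1/25*5/12) + 343507) = 1/((6 - 1/60) + 343507) = 1/(359/60 + 343507) = 1/(20610779/60) = 60/20610779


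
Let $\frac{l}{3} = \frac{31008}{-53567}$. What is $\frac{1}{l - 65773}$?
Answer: $- \frac{3151}{207256195} \approx -1.5203 \cdot 10^{-5}$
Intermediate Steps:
$l = - \frac{5472}{3151}$ ($l = 3 \frac{31008}{-53567} = 3 \cdot 31008 \left(- \frac{1}{53567}\right) = 3 \left(- \frac{1824}{3151}\right) = - \frac{5472}{3151} \approx -1.7366$)
$\frac{1}{l - 65773} = \frac{1}{- \frac{5472}{3151} - 65773} = \frac{1}{- \frac{207256195}{3151}} = - \frac{3151}{207256195}$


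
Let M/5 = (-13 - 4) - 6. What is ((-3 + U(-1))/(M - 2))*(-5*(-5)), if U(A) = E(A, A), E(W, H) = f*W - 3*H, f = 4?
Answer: 100/117 ≈ 0.85470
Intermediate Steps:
E(W, H) = -3*H + 4*W (E(W, H) = 4*W - 3*H = -3*H + 4*W)
U(A) = A (U(A) = -3*A + 4*A = A)
M = -115 (M = 5*((-13 - 4) - 6) = 5*(-17 - 6) = 5*(-23) = -115)
((-3 + U(-1))/(M - 2))*(-5*(-5)) = ((-3 - 1)/(-115 - 2))*(-5*(-5)) = -4/(-117)*25 = -4*(-1/117)*25 = (4/117)*25 = 100/117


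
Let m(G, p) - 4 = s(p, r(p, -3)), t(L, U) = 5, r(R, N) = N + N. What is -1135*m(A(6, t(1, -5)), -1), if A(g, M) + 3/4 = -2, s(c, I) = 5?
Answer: -10215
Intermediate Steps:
r(R, N) = 2*N
A(g, M) = -11/4 (A(g, M) = -3/4 - 2 = -11/4)
m(G, p) = 9 (m(G, p) = 4 + 5 = 9)
-1135*m(A(6, t(1, -5)), -1) = -1135*9 = -10215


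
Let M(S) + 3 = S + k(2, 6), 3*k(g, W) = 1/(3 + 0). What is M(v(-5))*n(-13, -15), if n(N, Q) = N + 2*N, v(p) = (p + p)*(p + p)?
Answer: -11362/3 ≈ -3787.3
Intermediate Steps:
k(g, W) = 1/9 (k(g, W) = 1/(3*(3 + 0)) = (1/3)/3 = (1/3)*(1/3) = 1/9)
v(p) = 4*p**2 (v(p) = (2*p)*(2*p) = 4*p**2)
n(N, Q) = 3*N
M(S) = -26/9 + S (M(S) = -3 + (S + 1/9) = -3 + (1/9 + S) = -26/9 + S)
M(v(-5))*n(-13, -15) = (-26/9 + 4*(-5)**2)*(3*(-13)) = (-26/9 + 4*25)*(-39) = (-26/9 + 100)*(-39) = (874/9)*(-39) = -11362/3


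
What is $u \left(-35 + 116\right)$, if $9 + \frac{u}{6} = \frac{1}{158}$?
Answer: $- \frac{345303}{79} \approx -4370.9$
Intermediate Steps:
$u = - \frac{4263}{79}$ ($u = -54 + \frac{6}{158} = -54 + 6 \cdot \frac{1}{158} = -54 + \frac{3}{79} = - \frac{4263}{79} \approx -53.962$)
$u \left(-35 + 116\right) = - \frac{4263 \left(-35 + 116\right)}{79} = \left(- \frac{4263}{79}\right) 81 = - \frac{345303}{79}$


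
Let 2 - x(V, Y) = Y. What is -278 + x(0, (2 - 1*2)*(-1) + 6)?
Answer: -282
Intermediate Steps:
x(V, Y) = 2 - Y
-278 + x(0, (2 - 1*2)*(-1) + 6) = -278 + (2 - ((2 - 1*2)*(-1) + 6)) = -278 + (2 - ((2 - 2)*(-1) + 6)) = -278 + (2 - (0*(-1) + 6)) = -278 + (2 - (0 + 6)) = -278 + (2 - 1*6) = -278 + (2 - 6) = -278 - 4 = -282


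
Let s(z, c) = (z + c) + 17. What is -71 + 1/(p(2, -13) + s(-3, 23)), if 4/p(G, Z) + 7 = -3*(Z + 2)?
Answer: -34280/483 ≈ -70.973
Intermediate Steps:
p(G, Z) = 4/(-13 - 3*Z) (p(G, Z) = 4/(-7 - 3*(Z + 2)) = 4/(-7 - 3*(2 + Z)) = 4/(-7 + (-6 - 3*Z)) = 4/(-13 - 3*Z))
s(z, c) = 17 + c + z (s(z, c) = (c + z) + 17 = 17 + c + z)
-71 + 1/(p(2, -13) + s(-3, 23)) = -71 + 1/(-4/(13 + 3*(-13)) + (17 + 23 - 3)) = -71 + 1/(-4/(13 - 39) + 37) = -71 + 1/(-4/(-26) + 37) = -71 + 1/(-4*(-1/26) + 37) = -71 + 1/(2/13 + 37) = -71 + 1/(483/13) = -71 + 13/483 = -34280/483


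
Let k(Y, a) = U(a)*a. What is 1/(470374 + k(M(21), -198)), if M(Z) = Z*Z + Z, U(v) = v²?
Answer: -1/7292018 ≈ -1.3714e-7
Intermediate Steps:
M(Z) = Z + Z² (M(Z) = Z² + Z = Z + Z²)
k(Y, a) = a³ (k(Y, a) = a²*a = a³)
1/(470374 + k(M(21), -198)) = 1/(470374 + (-198)³) = 1/(470374 - 7762392) = 1/(-7292018) = -1/7292018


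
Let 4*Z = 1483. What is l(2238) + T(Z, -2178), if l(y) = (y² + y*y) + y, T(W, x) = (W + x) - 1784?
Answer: 40063739/4 ≈ 1.0016e+7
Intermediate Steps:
Z = 1483/4 (Z = (¼)*1483 = 1483/4 ≈ 370.75)
T(W, x) = -1784 + W + x
l(y) = y + 2*y² (l(y) = (y² + y²) + y = 2*y² + y = y + 2*y²)
l(2238) + T(Z, -2178) = 2238*(1 + 2*2238) + (-1784 + 1483/4 - 2178) = 2238*(1 + 4476) - 14365/4 = 2238*4477 - 14365/4 = 10019526 - 14365/4 = 40063739/4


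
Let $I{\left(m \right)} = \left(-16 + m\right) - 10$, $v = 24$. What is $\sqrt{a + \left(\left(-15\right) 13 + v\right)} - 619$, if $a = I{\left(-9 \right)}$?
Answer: $-619 + i \sqrt{206} \approx -619.0 + 14.353 i$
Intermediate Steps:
$I{\left(m \right)} = -26 + m$
$a = -35$ ($a = -26 - 9 = -35$)
$\sqrt{a + \left(\left(-15\right) 13 + v\right)} - 619 = \sqrt{-35 + \left(\left(-15\right) 13 + 24\right)} - 619 = \sqrt{-35 + \left(-195 + 24\right)} - 619 = \sqrt{-35 - 171} - 619 = \sqrt{-206} - 619 = i \sqrt{206} - 619 = -619 + i \sqrt{206}$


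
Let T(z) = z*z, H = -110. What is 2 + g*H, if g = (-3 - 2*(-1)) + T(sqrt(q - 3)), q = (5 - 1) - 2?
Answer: 222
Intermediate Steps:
q = 2 (q = 4 - 2 = 2)
T(z) = z**2
g = -2 (g = (-3 - 2*(-1)) + (sqrt(2 - 3))**2 = (-3 + 2) + (sqrt(-1))**2 = -1 + I**2 = -1 - 1 = -2)
2 + g*H = 2 - 2*(-110) = 2 + 220 = 222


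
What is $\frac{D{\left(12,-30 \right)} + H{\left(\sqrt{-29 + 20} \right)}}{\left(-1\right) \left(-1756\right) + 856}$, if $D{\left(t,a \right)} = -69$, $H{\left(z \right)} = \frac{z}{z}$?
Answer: $- \frac{17}{653} \approx -0.026034$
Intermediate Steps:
$H{\left(z \right)} = 1$
$\frac{D{\left(12,-30 \right)} + H{\left(\sqrt{-29 + 20} \right)}}{\left(-1\right) \left(-1756\right) + 856} = \frac{-69 + 1}{\left(-1\right) \left(-1756\right) + 856} = - \frac{68}{1756 + 856} = - \frac{68}{2612} = \left(-68\right) \frac{1}{2612} = - \frac{17}{653}$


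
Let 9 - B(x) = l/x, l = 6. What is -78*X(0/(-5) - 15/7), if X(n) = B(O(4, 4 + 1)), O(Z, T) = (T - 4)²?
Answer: -234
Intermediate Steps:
O(Z, T) = (-4 + T)²
B(x) = 9 - 6/x
X(n) = 3 (X(n) = 9 - 6/(-4 + (4 + 1))² = 9 - 6/(-4 + 5)² = 9 - 6/(1²) = 9 - 6/1 = 9 - 6*1 = 9 - 6 = 3)
-78*X(0/(-5) - 15/7) = -78*3 = -234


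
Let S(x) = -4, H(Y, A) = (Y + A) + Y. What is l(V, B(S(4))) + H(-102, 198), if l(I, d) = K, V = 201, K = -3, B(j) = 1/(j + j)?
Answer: -9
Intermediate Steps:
H(Y, A) = A + 2*Y (H(Y, A) = (A + Y) + Y = A + 2*Y)
B(j) = 1/(2*j)
l(I, d) = -3
l(V, B(S(4))) + H(-102, 198) = -3 + (198 + 2*(-102)) = -3 + (198 - 204) = -3 - 6 = -9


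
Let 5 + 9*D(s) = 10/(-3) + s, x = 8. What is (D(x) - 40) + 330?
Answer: 7829/27 ≈ 289.96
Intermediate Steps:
D(s) = -25/27 + s/9 (D(s) = -5/9 + (10/(-3) + s)/9 = -5/9 + (10*(-1/3) + s)/9 = -5/9 + (-10/3 + s)/9 = -5/9 + (-10/27 + s/9) = -25/27 + s/9)
(D(x) - 40) + 330 = ((-25/27 + (1/9)*8) - 40) + 330 = ((-25/27 + 8/9) - 40) + 330 = (-1/27 - 40) + 330 = -1081/27 + 330 = 7829/27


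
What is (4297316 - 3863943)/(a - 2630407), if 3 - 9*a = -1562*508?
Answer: -3900357/22880164 ≈ -0.17047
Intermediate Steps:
a = 793499/9 (a = ⅓ - (-1562)*508/9 = ⅓ - ⅑*(-793496) = ⅓ + 793496/9 = 793499/9 ≈ 88167.)
(4297316 - 3863943)/(a - 2630407) = (4297316 - 3863943)/(793499/9 - 2630407) = 433373/(-22880164/9) = 433373*(-9/22880164) = -3900357/22880164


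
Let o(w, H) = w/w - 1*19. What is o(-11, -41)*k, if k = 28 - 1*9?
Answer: -342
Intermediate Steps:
o(w, H) = -18 (o(w, H) = 1 - 19 = -18)
k = 19 (k = 28 - 9 = 19)
o(-11, -41)*k = -18*19 = -342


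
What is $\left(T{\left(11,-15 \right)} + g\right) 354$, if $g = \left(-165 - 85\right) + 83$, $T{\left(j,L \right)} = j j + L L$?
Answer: $63366$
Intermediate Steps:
$T{\left(j,L \right)} = L^{2} + j^{2}$ ($T{\left(j,L \right)} = j^{2} + L^{2} = L^{2} + j^{2}$)
$g = -167$ ($g = -250 + 83 = -167$)
$\left(T{\left(11,-15 \right)} + g\right) 354 = \left(\left(\left(-15\right)^{2} + 11^{2}\right) - 167\right) 354 = \left(\left(225 + 121\right) - 167\right) 354 = \left(346 - 167\right) 354 = 179 \cdot 354 = 63366$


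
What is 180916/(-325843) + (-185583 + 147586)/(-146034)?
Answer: -2005547239/6797736666 ≈ -0.29503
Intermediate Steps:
180916/(-325843) + (-185583 + 147586)/(-146034) = 180916*(-1/325843) - 37997*(-1/146034) = -180916/325843 + 37997/146034 = -2005547239/6797736666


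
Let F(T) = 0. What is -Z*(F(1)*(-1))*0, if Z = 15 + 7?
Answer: 0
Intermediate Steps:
Z = 22
-Z*(F(1)*(-1))*0 = -22*(0*(-1))*0 = -22*0*0 = -22*0 = -1*0 = 0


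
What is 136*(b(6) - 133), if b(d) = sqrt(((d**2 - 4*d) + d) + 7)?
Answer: -17408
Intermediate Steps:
b(d) = sqrt(7 + d**2 - 3*d) (b(d) = sqrt((d**2 - 3*d) + 7) = sqrt(7 + d**2 - 3*d))
136*(b(6) - 133) = 136*(sqrt(7 + 6**2 - 3*6) - 133) = 136*(sqrt(7 + 36 - 18) - 133) = 136*(sqrt(25) - 133) = 136*(5 - 133) = 136*(-128) = -17408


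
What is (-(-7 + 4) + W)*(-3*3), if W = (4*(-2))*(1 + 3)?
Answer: 261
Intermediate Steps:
W = -32 (W = -8*4 = -32)
(-(-7 + 4) + W)*(-3*3) = (-(-7 + 4) - 32)*(-3*3) = (-1*(-3) - 32)*(-9) = (3 - 32)*(-9) = -29*(-9) = 261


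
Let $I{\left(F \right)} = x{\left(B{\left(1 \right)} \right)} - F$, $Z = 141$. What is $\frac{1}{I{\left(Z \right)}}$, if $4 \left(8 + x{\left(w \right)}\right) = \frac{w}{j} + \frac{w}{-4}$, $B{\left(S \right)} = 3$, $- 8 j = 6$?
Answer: $- \frac{16}{2403} \approx -0.0066583$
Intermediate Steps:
$j = - \frac{3}{4}$ ($j = \left(- \frac{1}{8}\right) 6 = - \frac{3}{4} \approx -0.75$)
$x{\left(w \right)} = -8 - \frac{19 w}{48}$ ($x{\left(w \right)} = -8 + \frac{\frac{w}{- \frac{3}{4}} + \frac{w}{-4}}{4} = -8 + \frac{w \left(- \frac{4}{3}\right) + w \left(- \frac{1}{4}\right)}{4} = -8 + \frac{- \frac{4 w}{3} - \frac{w}{4}}{4} = -8 + \frac{\left(- \frac{19}{12}\right) w}{4} = -8 - \frac{19 w}{48}$)
$I{\left(F \right)} = - \frac{147}{16} - F$ ($I{\left(F \right)} = \left(-8 - \frac{19}{16}\right) - F = - \frac{147}{16} - F$)
$\frac{1}{I{\left(Z \right)}} = \frac{1}{- \frac{147}{16} - 141} = \frac{1}{- \frac{2403}{16}} = - \frac{16}{2403}$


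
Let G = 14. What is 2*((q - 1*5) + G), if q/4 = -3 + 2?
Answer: 10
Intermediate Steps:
q = -4 (q = 4*(-3 + 2) = 4*(-1) = -4)
2*((q - 1*5) + G) = 2*((-4 - 1*5) + 14) = 2*((-4 - 5) + 14) = 2*(-9 + 14) = 2*5 = 10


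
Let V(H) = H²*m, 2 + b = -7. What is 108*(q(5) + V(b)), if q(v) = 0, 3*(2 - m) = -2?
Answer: 23328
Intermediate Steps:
m = 8/3 (m = 2 - ⅓*(-2) = 2 + ⅔ = 8/3 ≈ 2.6667)
b = -9 (b = -2 - 7 = -9)
V(H) = 8*H²/3 (V(H) = H²*(8/3) = 8*H²/3)
108*(q(5) + V(b)) = 108*(0 + (8/3)*(-9)²) = 108*(0 + (8/3)*81) = 108*(0 + 216) = 108*216 = 23328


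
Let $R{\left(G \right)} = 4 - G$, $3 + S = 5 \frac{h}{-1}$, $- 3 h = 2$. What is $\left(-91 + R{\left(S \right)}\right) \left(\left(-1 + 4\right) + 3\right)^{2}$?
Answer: $-3144$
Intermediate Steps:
$h = - \frac{2}{3}$ ($h = \left(- \frac{1}{3}\right) 2 = - \frac{2}{3} \approx -0.66667$)
$S = \frac{1}{3}$ ($S = -3 + 5 \left(- \frac{2}{3 \left(-1\right)}\right) = -3 + 5 \left(\left(- \frac{2}{3}\right) \left(-1\right)\right) = -3 + 5 \cdot \frac{2}{3} = -3 + \frac{10}{3} = \frac{1}{3} \approx 0.33333$)
$\left(-91 + R{\left(S \right)}\right) \left(\left(-1 + 4\right) + 3\right)^{2} = \left(-91 + \left(4 - \frac{1}{3}\right)\right) \left(\left(-1 + 4\right) + 3\right)^{2} = \left(-91 + \left(4 - \frac{1}{3}\right)\right) \left(3 + 3\right)^{2} = \left(-91 + \frac{11}{3}\right) 6^{2} = \left(- \frac{262}{3}\right) 36 = -3144$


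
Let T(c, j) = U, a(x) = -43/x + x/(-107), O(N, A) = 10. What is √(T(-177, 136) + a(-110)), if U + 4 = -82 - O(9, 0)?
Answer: 3*I*√1455843070/11770 ≈ 9.7253*I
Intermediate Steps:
a(x) = -43/x - x/107 (a(x) = -43/x + x*(-1/107) = -43/x - x/107)
U = -96 (U = -4 + (-82 - 1*10) = -4 + (-82 - 10) = -4 - 92 = -96)
T(c, j) = -96
√(T(-177, 136) + a(-110)) = √(-96 + (-43/(-110) - 1/107*(-110))) = √(-96 + (-43*(-1/110) + 110/107)) = √(-96 + (43/110 + 110/107)) = √(-96 + 16701/11770) = √(-1113219/11770) = 3*I*√1455843070/11770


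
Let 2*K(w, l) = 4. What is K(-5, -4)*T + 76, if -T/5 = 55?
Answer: -474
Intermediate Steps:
K(w, l) = 2 (K(w, l) = (½)*4 = 2)
T = -275 (T = -5*55 = -275)
K(-5, -4)*T + 76 = 2*(-275) + 76 = -550 + 76 = -474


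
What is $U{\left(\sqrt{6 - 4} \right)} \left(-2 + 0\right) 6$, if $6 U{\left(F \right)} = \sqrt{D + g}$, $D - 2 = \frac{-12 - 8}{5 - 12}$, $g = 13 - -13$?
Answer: $- \frac{12 \sqrt{42}}{7} \approx -11.11$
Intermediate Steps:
$g = 26$ ($g = 13 + 13 = 26$)
$D = \frac{34}{7}$ ($D = 2 + \frac{-12 - 8}{5 - 12} = 2 - \frac{20}{-7} = 2 - - \frac{20}{7} = 2 + \frac{20}{7} = \frac{34}{7} \approx 4.8571$)
$U{\left(F \right)} = \frac{\sqrt{42}}{7}$ ($U{\left(F \right)} = \frac{\sqrt{\frac{34}{7} + 26}}{6} = \frac{\sqrt{\frac{216}{7}}}{6} = \frac{\frac{6}{7} \sqrt{42}}{6} = \frac{\sqrt{42}}{7}$)
$U{\left(\sqrt{6 - 4} \right)} \left(-2 + 0\right) 6 = \frac{\sqrt{42}}{7} \left(-2 + 0\right) 6 = \frac{\sqrt{42}}{7} \left(\left(-2\right) 6\right) = \frac{\sqrt{42}}{7} \left(-12\right) = - \frac{12 \sqrt{42}}{7}$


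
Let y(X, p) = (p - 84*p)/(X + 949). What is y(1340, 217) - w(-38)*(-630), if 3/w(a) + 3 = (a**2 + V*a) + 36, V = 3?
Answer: -2888969/445701 ≈ -6.4819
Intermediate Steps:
y(X, p) = -83*p/(949 + X) (y(X, p) = (-83*p)/(949 + X) = -83*p/(949 + X))
w(a) = 3/(33 + a**2 + 3*a) (w(a) = 3/(-3 + ((a**2 + 3*a) + 36)) = 3/(-3 + (36 + a**2 + 3*a)) = 3/(33 + a**2 + 3*a))
y(1340, 217) - w(-38)*(-630) = -83*217/(949 + 1340) - 3/(33 + (-38)**2 + 3*(-38))*(-630) = -83*217/2289 - 3/(33 + 1444 - 114)*(-630) = -83*217*1/2289 - 3/1363*(-630) = -2573/327 - 3*(1/1363)*(-630) = -2573/327 - 3*(-630)/1363 = -2573/327 - 1*(-1890/1363) = -2573/327 + 1890/1363 = -2888969/445701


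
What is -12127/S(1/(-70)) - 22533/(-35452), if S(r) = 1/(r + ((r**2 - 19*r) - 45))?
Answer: 5891046581141/10857175 ≈ 5.4260e+5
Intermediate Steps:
S(r) = 1/(-45 + r**2 - 18*r) (S(r) = 1/(r + (-45 + r**2 - 19*r)) = 1/(-45 + r**2 - 18*r))
-12127/S(1/(-70)) - 22533/(-35452) = -12127/(1/(-45 + (1/(-70))**2 - 18/(-70))) - 22533/(-35452) = -12127/(1/(-45 + (-1/70)**2 - 18*(-1/70))) - 22533*(-1/35452) = -12127/(1/(-45 + 1/4900 + 9/35)) + 22533/35452 = -12127/(1/(-219239/4900)) + 22533/35452 = -12127/(-4900/219239) + 22533/35452 = -12127*(-219239/4900) + 22533/35452 = 2658711353/4900 + 22533/35452 = 5891046581141/10857175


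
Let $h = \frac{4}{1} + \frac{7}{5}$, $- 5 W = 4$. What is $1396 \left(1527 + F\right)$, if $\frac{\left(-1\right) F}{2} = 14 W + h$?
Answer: $\frac{10739428}{5} \approx 2.1479 \cdot 10^{6}$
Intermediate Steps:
$W = - \frac{4}{5}$ ($W = \left(- \frac{1}{5}\right) 4 = - \frac{4}{5} \approx -0.8$)
$h = \frac{27}{5}$ ($h = 4 \cdot 1 + 7 \cdot \frac{1}{5} = 4 + \frac{7}{5} = \frac{27}{5} \approx 5.4$)
$F = \frac{58}{5}$ ($F = - 2 \left(14 \left(- \frac{4}{5}\right) + \frac{27}{5}\right) = - 2 \left(- \frac{56}{5} + \frac{27}{5}\right) = \left(-2\right) \left(- \frac{29}{5}\right) = \frac{58}{5} \approx 11.6$)
$1396 \left(1527 + F\right) = 1396 \left(1527 + \frac{58}{5}\right) = 1396 \cdot \frac{7693}{5} = \frac{10739428}{5}$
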